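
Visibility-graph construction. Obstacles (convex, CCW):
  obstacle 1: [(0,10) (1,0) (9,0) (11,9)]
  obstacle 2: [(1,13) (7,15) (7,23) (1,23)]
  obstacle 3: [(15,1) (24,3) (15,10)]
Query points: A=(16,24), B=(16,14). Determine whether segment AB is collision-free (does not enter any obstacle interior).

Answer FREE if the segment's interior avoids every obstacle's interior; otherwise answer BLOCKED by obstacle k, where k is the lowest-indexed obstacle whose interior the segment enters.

FREE

Obstacle 1 [(0,10) (1,0) (9,0) (11,9)]:
  edge (0,10)–(1,0): clear
  edge (1,0)–(9,0): clear
  edge (9,0)–(11,9): clear
  edge (11,9)–(0,10): clear
  midpoint (16,19) outside
  → clear
Obstacle 2 [(1,13) (7,15) (7,23) (1,23)]:
  edge (1,13)–(7,15): clear
  edge (7,15)–(7,23): clear
  edge (7,23)–(1,23): clear
  edge (1,23)–(1,13): clear
  midpoint (16,19) outside
  → clear
Obstacle 3 [(15,1) (24,3) (15,10)]:
  edge (15,1)–(24,3): clear
  edge (24,3)–(15,10): clear
  edge (15,10)–(15,1): clear
  midpoint (16,19) outside
  → clear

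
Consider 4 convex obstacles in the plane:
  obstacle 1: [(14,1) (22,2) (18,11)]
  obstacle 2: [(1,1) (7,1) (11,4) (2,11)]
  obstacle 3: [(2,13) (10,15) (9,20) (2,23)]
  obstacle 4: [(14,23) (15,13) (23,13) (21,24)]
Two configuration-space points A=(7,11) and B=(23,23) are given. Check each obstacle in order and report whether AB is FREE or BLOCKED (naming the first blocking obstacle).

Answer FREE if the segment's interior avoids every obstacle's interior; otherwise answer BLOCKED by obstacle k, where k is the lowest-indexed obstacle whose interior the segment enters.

Obstacle 1 [(14,1) (22,2) (18,11)]:
  edge (14,1)–(22,2): clear
  edge (22,2)–(18,11): clear
  edge (18,11)–(14,1): clear
  midpoint (15,17) outside
  → clear
Obstacle 2 [(1,1) (7,1) (11,4) (2,11)]:
  edge (1,1)–(7,1): clear
  edge (7,1)–(11,4): clear
  edge (11,4)–(2,11): clear
  edge (2,11)–(1,1): clear
  midpoint (15,17) outside
  → clear
Obstacle 3 [(2,13) (10,15) (9,20) (2,23)]:
  edge (2,13)–(10,15): clear
  edge (10,15)–(9,20): clear
  edge (9,20)–(2,23): clear
  edge (2,23)–(2,13): clear
  midpoint (15,17) outside
  → clear
Obstacle 4 [(14,23) (15,13) (23,13) (21,24)]:
  edge (14,23)–(15,13): crosses AB
  edge (15,13)–(23,13): clear
  edge (23,13)–(21,24): crosses AB
  edge (21,24)–(14,23): clear
  → BLOCKED

BLOCKED by obstacle 4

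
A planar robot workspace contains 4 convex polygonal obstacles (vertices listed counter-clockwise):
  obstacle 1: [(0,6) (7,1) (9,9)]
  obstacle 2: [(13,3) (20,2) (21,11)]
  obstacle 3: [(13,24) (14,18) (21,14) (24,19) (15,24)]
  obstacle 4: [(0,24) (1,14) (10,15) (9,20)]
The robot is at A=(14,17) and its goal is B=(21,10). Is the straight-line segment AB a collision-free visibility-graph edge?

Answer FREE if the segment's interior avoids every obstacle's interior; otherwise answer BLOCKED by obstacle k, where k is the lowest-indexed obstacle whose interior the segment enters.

BLOCKED by obstacle 2

Obstacle 1 [(0,6) (7,1) (9,9)]:
  edge (0,6)–(7,1): clear
  edge (7,1)–(9,9): clear
  edge (9,9)–(0,6): clear
  midpoint (35/2,27/2) outside
  → clear
Obstacle 2 [(13,3) (20,2) (21,11)]:
  edge (13,3)–(20,2): clear
  edge (20,2)–(21,11): crosses AB
  edge (21,11)–(13,3): crosses AB
  → BLOCKED
Obstacle 3 [(13,24) (14,18) (21,14) (24,19) (15,24)]:
  edge (13,24)–(14,18): clear
  edge (14,18)–(21,14): clear
  edge (21,14)–(24,19): clear
  edge (24,19)–(15,24): clear
  edge (15,24)–(13,24): clear
  midpoint (35/2,27/2) outside
  → clear
Obstacle 4 [(0,24) (1,14) (10,15) (9,20)]:
  edge (0,24)–(1,14): clear
  edge (1,14)–(10,15): clear
  edge (10,15)–(9,20): clear
  edge (9,20)–(0,24): clear
  midpoint (35/2,27/2) outside
  → clear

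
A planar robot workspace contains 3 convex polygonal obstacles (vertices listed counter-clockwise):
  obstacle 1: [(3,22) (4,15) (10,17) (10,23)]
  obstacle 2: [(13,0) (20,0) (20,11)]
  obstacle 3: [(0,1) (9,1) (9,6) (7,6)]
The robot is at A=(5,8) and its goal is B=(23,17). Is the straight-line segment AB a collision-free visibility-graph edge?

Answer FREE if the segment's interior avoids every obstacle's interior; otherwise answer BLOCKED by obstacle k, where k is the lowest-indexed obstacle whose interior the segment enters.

Obstacle 1 [(3,22) (4,15) (10,17) (10,23)]:
  edge (3,22)–(4,15): clear
  edge (4,15)–(10,17): clear
  edge (10,17)–(10,23): clear
  edge (10,23)–(3,22): clear
  midpoint (14,25/2) outside
  → clear
Obstacle 2 [(13,0) (20,0) (20,11)]:
  edge (13,0)–(20,0): clear
  edge (20,0)–(20,11): clear
  edge (20,11)–(13,0): clear
  midpoint (14,25/2) outside
  → clear
Obstacle 3 [(0,1) (9,1) (9,6) (7,6)]:
  edge (0,1)–(9,1): clear
  edge (9,1)–(9,6): clear
  edge (9,6)–(7,6): clear
  edge (7,6)–(0,1): clear
  midpoint (14,25/2) outside
  → clear

FREE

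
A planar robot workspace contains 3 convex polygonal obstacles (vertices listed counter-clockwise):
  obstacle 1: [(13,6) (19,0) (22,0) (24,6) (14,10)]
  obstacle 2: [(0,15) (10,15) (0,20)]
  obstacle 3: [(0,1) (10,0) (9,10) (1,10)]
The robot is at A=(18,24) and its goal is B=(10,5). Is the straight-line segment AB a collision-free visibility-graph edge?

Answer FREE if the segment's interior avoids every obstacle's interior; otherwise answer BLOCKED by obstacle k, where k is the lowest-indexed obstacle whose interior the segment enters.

Obstacle 1 [(13,6) (19,0) (22,0) (24,6) (14,10)]:
  edge (13,6)–(19,0): clear
  edge (19,0)–(22,0): clear
  edge (22,0)–(24,6): clear
  edge (24,6)–(14,10): clear
  edge (14,10)–(13,6): clear
  midpoint (14,29/2) outside
  → clear
Obstacle 2 [(0,15) (10,15) (0,20)]:
  edge (0,15)–(10,15): clear
  edge (10,15)–(0,20): clear
  edge (0,20)–(0,15): clear
  midpoint (14,29/2) outside
  → clear
Obstacle 3 [(0,1) (10,0) (9,10) (1,10)]:
  edge (0,1)–(10,0): clear
  edge (10,0)–(9,10): clear
  edge (9,10)–(1,10): clear
  edge (1,10)–(0,1): clear
  midpoint (14,29/2) outside
  → clear

FREE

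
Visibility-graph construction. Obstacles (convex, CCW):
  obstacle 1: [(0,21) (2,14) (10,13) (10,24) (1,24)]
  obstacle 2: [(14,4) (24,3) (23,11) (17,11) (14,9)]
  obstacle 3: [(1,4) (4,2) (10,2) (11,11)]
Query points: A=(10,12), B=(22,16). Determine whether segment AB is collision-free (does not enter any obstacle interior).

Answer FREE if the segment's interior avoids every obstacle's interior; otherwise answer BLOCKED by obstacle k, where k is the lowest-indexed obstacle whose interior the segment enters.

FREE

Obstacle 1 [(0,21) (2,14) (10,13) (10,24) (1,24)]:
  edge (0,21)–(2,14): clear
  edge (2,14)–(10,13): clear
  edge (10,13)–(10,24): clear
  edge (10,24)–(1,24): clear
  edge (1,24)–(0,21): clear
  midpoint (16,14) outside
  → clear
Obstacle 2 [(14,4) (24,3) (23,11) (17,11) (14,9)]:
  edge (14,4)–(24,3): clear
  edge (24,3)–(23,11): clear
  edge (23,11)–(17,11): clear
  edge (17,11)–(14,9): clear
  edge (14,9)–(14,4): clear
  midpoint (16,14) outside
  → clear
Obstacle 3 [(1,4) (4,2) (10,2) (11,11)]:
  edge (1,4)–(4,2): clear
  edge (4,2)–(10,2): clear
  edge (10,2)–(11,11): clear
  edge (11,11)–(1,4): clear
  midpoint (16,14) outside
  → clear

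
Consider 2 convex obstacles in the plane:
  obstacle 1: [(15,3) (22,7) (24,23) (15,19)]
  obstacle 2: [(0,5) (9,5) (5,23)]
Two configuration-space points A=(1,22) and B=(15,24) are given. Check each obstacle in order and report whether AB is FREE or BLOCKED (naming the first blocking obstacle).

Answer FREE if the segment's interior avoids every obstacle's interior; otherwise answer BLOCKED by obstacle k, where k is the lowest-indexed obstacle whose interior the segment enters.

Obstacle 1 [(15,3) (22,7) (24,23) (15,19)]:
  edge (15,3)–(22,7): clear
  edge (22,7)–(24,23): clear
  edge (24,23)–(15,19): clear
  edge (15,19)–(15,3): clear
  midpoint (8,23) outside
  → clear
Obstacle 2 [(0,5) (9,5) (5,23)]:
  edge (0,5)–(9,5): clear
  edge (9,5)–(5,23): crosses AB
  edge (5,23)–(0,5): crosses AB
  → BLOCKED

BLOCKED by obstacle 2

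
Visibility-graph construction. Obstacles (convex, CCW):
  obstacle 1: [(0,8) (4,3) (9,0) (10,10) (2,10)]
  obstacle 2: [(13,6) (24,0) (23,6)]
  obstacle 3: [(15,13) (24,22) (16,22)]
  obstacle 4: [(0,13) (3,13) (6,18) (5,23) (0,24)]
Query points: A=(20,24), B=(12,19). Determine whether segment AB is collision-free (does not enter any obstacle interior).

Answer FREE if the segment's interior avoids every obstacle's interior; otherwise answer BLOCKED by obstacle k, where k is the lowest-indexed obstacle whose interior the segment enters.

Obstacle 1 [(0,8) (4,3) (9,0) (10,10) (2,10)]:
  edge (0,8)–(4,3): clear
  edge (4,3)–(9,0): clear
  edge (9,0)–(10,10): clear
  edge (10,10)–(2,10): clear
  edge (2,10)–(0,8): clear
  midpoint (16,43/2) outside
  → clear
Obstacle 2 [(13,6) (24,0) (23,6)]:
  edge (13,6)–(24,0): clear
  edge (24,0)–(23,6): clear
  edge (23,6)–(13,6): clear
  midpoint (16,43/2) outside
  → clear
Obstacle 3 [(15,13) (24,22) (16,22)]:
  edge (15,13)–(24,22): clear
  edge (24,22)–(16,22): crosses AB
  edge (16,22)–(15,13): crosses AB
  → BLOCKED
Obstacle 4 [(0,13) (3,13) (6,18) (5,23) (0,24)]:
  edge (0,13)–(3,13): clear
  edge (3,13)–(6,18): clear
  edge (6,18)–(5,23): clear
  edge (5,23)–(0,24): clear
  edge (0,24)–(0,13): clear
  midpoint (16,43/2) outside
  → clear

BLOCKED by obstacle 3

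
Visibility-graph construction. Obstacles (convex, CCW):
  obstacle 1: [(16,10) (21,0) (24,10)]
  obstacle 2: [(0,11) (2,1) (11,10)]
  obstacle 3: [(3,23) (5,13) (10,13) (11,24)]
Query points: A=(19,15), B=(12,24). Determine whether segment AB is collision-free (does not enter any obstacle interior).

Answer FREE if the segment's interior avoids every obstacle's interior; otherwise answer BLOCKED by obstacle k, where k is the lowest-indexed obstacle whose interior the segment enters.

FREE

Obstacle 1 [(16,10) (21,0) (24,10)]:
  edge (16,10)–(21,0): clear
  edge (21,0)–(24,10): clear
  edge (24,10)–(16,10): clear
  midpoint (31/2,39/2) outside
  → clear
Obstacle 2 [(0,11) (2,1) (11,10)]:
  edge (0,11)–(2,1): clear
  edge (2,1)–(11,10): clear
  edge (11,10)–(0,11): clear
  midpoint (31/2,39/2) outside
  → clear
Obstacle 3 [(3,23) (5,13) (10,13) (11,24)]:
  edge (3,23)–(5,13): clear
  edge (5,13)–(10,13): clear
  edge (10,13)–(11,24): clear
  edge (11,24)–(3,23): clear
  midpoint (31/2,39/2) outside
  → clear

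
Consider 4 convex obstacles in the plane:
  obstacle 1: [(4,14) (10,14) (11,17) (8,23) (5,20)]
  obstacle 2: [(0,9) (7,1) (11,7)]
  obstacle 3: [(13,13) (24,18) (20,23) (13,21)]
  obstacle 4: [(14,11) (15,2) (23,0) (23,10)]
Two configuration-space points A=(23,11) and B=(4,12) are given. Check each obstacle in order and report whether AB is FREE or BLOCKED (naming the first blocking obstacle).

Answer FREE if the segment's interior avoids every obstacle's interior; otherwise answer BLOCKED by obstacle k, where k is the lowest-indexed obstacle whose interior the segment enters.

Obstacle 1 [(4,14) (10,14) (11,17) (8,23) (5,20)]:
  edge (4,14)–(10,14): clear
  edge (10,14)–(11,17): clear
  edge (11,17)–(8,23): clear
  edge (8,23)–(5,20): clear
  edge (5,20)–(4,14): clear
  midpoint (27/2,23/2) outside
  → clear
Obstacle 2 [(0,9) (7,1) (11,7)]:
  edge (0,9)–(7,1): clear
  edge (7,1)–(11,7): clear
  edge (11,7)–(0,9): clear
  midpoint (27/2,23/2) outside
  → clear
Obstacle 3 [(13,13) (24,18) (20,23) (13,21)]:
  edge (13,13)–(24,18): clear
  edge (24,18)–(20,23): clear
  edge (20,23)–(13,21): clear
  edge (13,21)–(13,13): clear
  midpoint (27/2,23/2) outside
  → clear
Obstacle 4 [(14,11) (15,2) (23,0) (23,10)]:
  edge (14,11)–(15,2): clear
  edge (15,2)–(23,0): clear
  edge (23,0)–(23,10): clear
  edge (23,10)–(14,11): clear
  midpoint (27/2,23/2) outside
  → clear

FREE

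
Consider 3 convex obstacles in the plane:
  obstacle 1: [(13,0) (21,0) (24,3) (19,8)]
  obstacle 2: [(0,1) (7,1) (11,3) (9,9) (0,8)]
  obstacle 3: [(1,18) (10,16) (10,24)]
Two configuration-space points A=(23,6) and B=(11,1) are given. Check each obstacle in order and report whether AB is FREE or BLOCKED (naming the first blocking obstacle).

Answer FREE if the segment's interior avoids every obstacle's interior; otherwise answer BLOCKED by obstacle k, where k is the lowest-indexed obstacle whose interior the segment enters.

BLOCKED by obstacle 1

Obstacle 1 [(13,0) (21,0) (24,3) (19,8)]:
  edge (13,0)–(21,0): clear
  edge (21,0)–(24,3): clear
  edge (24,3)–(19,8): crosses AB
  edge (19,8)–(13,0): crosses AB
  → BLOCKED
Obstacle 2 [(0,1) (7,1) (11,3) (9,9) (0,8)]:
  edge (0,1)–(7,1): clear
  edge (7,1)–(11,3): clear
  edge (11,3)–(9,9): clear
  edge (9,9)–(0,8): clear
  edge (0,8)–(0,1): clear
  midpoint (17,7/2) outside
  → clear
Obstacle 3 [(1,18) (10,16) (10,24)]:
  edge (1,18)–(10,16): clear
  edge (10,16)–(10,24): clear
  edge (10,24)–(1,18): clear
  midpoint (17,7/2) outside
  → clear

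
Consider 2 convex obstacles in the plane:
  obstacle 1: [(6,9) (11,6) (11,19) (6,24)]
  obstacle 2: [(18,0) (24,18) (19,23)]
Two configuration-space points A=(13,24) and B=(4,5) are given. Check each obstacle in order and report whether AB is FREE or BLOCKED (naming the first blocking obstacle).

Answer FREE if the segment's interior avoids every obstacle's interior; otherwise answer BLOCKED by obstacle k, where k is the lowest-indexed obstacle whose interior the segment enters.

BLOCKED by obstacle 1

Obstacle 1 [(6,9) (11,6) (11,19) (6,24)]:
  edge (6,9)–(11,6): clear
  edge (11,6)–(11,19): clear
  edge (11,19)–(6,24): crosses AB
  edge (6,24)–(6,9): crosses AB
  → BLOCKED
Obstacle 2 [(18,0) (24,18) (19,23)]:
  edge (18,0)–(24,18): clear
  edge (24,18)–(19,23): clear
  edge (19,23)–(18,0): clear
  midpoint (17/2,29/2) outside
  → clear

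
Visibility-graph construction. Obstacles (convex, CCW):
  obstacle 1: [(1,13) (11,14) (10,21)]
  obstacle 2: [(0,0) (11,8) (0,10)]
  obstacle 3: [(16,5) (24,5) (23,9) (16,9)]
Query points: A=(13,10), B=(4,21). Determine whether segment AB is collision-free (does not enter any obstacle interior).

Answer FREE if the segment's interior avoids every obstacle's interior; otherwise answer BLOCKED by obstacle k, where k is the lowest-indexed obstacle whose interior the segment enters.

BLOCKED by obstacle 1

Obstacle 1 [(1,13) (11,14) (10,21)]:
  edge (1,13)–(11,14): crosses AB
  edge (11,14)–(10,21): clear
  edge (10,21)–(1,13): crosses AB
  → BLOCKED
Obstacle 2 [(0,0) (11,8) (0,10)]:
  edge (0,0)–(11,8): clear
  edge (11,8)–(0,10): clear
  edge (0,10)–(0,0): clear
  midpoint (17/2,31/2) outside
  → clear
Obstacle 3 [(16,5) (24,5) (23,9) (16,9)]:
  edge (16,5)–(24,5): clear
  edge (24,5)–(23,9): clear
  edge (23,9)–(16,9): clear
  edge (16,9)–(16,5): clear
  midpoint (17/2,31/2) outside
  → clear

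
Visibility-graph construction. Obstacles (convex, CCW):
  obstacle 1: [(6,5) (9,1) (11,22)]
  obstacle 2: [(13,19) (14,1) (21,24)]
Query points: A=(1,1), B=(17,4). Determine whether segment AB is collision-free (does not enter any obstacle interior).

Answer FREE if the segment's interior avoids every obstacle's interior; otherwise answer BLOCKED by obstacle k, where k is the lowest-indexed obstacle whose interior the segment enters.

BLOCKED by obstacle 1

Obstacle 1 [(6,5) (9,1) (11,22)]:
  edge (6,5)–(9,1): crosses AB
  edge (9,1)–(11,22): crosses AB
  edge (11,22)–(6,5): clear
  → BLOCKED
Obstacle 2 [(13,19) (14,1) (21,24)]:
  edge (13,19)–(14,1): crosses AB
  edge (14,1)–(21,24): crosses AB
  edge (21,24)–(13,19): clear
  → BLOCKED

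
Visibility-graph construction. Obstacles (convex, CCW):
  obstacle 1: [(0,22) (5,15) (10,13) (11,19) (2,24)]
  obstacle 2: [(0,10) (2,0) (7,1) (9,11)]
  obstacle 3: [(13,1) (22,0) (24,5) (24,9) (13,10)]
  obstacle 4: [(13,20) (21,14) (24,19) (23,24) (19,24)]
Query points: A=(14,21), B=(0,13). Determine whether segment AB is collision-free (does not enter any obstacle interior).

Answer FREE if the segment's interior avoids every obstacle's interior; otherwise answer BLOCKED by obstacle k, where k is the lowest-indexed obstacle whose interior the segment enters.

Obstacle 1 [(0,22) (5,15) (10,13) (11,19) (2,24)]:
  edge (0,22)–(5,15): crosses AB
  edge (5,15)–(10,13): clear
  edge (10,13)–(11,19): clear
  edge (11,19)–(2,24): crosses AB
  edge (2,24)–(0,22): clear
  → BLOCKED
Obstacle 2 [(0,10) (2,0) (7,1) (9,11)]:
  edge (0,10)–(2,0): clear
  edge (2,0)–(7,1): clear
  edge (7,1)–(9,11): clear
  edge (9,11)–(0,10): clear
  midpoint (7,17) outside
  → clear
Obstacle 3 [(13,1) (22,0) (24,5) (24,9) (13,10)]:
  edge (13,1)–(22,0): clear
  edge (22,0)–(24,5): clear
  edge (24,5)–(24,9): clear
  edge (24,9)–(13,10): clear
  edge (13,10)–(13,1): clear
  midpoint (7,17) outside
  → clear
Obstacle 4 [(13,20) (21,14) (24,19) (23,24) (19,24)]:
  edge (13,20)–(21,14): clear
  edge (21,14)–(24,19): clear
  edge (24,19)–(23,24): clear
  edge (23,24)–(19,24): clear
  edge (19,24)–(13,20): clear
  midpoint (7,17) outside
  → clear

BLOCKED by obstacle 1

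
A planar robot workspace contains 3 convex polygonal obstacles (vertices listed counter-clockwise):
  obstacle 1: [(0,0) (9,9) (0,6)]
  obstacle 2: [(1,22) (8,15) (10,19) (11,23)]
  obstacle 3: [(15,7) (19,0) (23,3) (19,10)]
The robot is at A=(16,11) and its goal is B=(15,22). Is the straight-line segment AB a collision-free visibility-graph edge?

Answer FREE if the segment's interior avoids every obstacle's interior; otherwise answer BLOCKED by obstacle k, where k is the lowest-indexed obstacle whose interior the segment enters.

FREE

Obstacle 1 [(0,0) (9,9) (0,6)]:
  edge (0,0)–(9,9): clear
  edge (9,9)–(0,6): clear
  edge (0,6)–(0,0): clear
  midpoint (31/2,33/2) outside
  → clear
Obstacle 2 [(1,22) (8,15) (10,19) (11,23)]:
  edge (1,22)–(8,15): clear
  edge (8,15)–(10,19): clear
  edge (10,19)–(11,23): clear
  edge (11,23)–(1,22): clear
  midpoint (31/2,33/2) outside
  → clear
Obstacle 3 [(15,7) (19,0) (23,3) (19,10)]:
  edge (15,7)–(19,0): clear
  edge (19,0)–(23,3): clear
  edge (23,3)–(19,10): clear
  edge (19,10)–(15,7): clear
  midpoint (31/2,33/2) outside
  → clear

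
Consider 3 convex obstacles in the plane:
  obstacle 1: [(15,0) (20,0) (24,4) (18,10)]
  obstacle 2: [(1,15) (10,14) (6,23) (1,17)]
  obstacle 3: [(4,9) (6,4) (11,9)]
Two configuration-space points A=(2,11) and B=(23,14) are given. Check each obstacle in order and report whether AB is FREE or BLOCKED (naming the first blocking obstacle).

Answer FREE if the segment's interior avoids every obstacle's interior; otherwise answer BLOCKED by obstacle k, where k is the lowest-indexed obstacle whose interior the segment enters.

Obstacle 1 [(15,0) (20,0) (24,4) (18,10)]:
  edge (15,0)–(20,0): clear
  edge (20,0)–(24,4): clear
  edge (24,4)–(18,10): clear
  edge (18,10)–(15,0): clear
  midpoint (25/2,25/2) outside
  → clear
Obstacle 2 [(1,15) (10,14) (6,23) (1,17)]:
  edge (1,15)–(10,14): clear
  edge (10,14)–(6,23): clear
  edge (6,23)–(1,17): clear
  edge (1,17)–(1,15): clear
  midpoint (25/2,25/2) outside
  → clear
Obstacle 3 [(4,9) (6,4) (11,9)]:
  edge (4,9)–(6,4): clear
  edge (6,4)–(11,9): clear
  edge (11,9)–(4,9): clear
  midpoint (25/2,25/2) outside
  → clear

FREE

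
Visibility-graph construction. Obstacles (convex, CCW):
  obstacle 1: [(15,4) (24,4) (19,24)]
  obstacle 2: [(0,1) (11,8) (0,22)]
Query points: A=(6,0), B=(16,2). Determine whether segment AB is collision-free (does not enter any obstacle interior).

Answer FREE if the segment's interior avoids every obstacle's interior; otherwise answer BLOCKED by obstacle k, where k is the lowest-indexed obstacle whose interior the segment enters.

Obstacle 1 [(15,4) (24,4) (19,24)]:
  edge (15,4)–(24,4): clear
  edge (24,4)–(19,24): clear
  edge (19,24)–(15,4): clear
  midpoint (11,1) outside
  → clear
Obstacle 2 [(0,1) (11,8) (0,22)]:
  edge (0,1)–(11,8): clear
  edge (11,8)–(0,22): clear
  edge (0,22)–(0,1): clear
  midpoint (11,1) outside
  → clear

FREE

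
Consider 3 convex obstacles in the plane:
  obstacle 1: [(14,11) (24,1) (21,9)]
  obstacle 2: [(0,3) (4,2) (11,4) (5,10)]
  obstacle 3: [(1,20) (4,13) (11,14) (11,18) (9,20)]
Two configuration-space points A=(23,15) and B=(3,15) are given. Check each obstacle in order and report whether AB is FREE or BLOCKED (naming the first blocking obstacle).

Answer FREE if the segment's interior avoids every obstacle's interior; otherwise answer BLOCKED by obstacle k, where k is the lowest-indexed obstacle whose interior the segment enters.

BLOCKED by obstacle 3

Obstacle 1 [(14,11) (24,1) (21,9)]:
  edge (14,11)–(24,1): clear
  edge (24,1)–(21,9): clear
  edge (21,9)–(14,11): clear
  midpoint (13,15) outside
  → clear
Obstacle 2 [(0,3) (4,2) (11,4) (5,10)]:
  edge (0,3)–(4,2): clear
  edge (4,2)–(11,4): clear
  edge (11,4)–(5,10): clear
  edge (5,10)–(0,3): clear
  midpoint (13,15) outside
  → clear
Obstacle 3 [(1,20) (4,13) (11,14) (11,18) (9,20)]:
  edge (1,20)–(4,13): crosses AB
  edge (4,13)–(11,14): clear
  edge (11,14)–(11,18): crosses AB
  edge (11,18)–(9,20): clear
  edge (9,20)–(1,20): clear
  → BLOCKED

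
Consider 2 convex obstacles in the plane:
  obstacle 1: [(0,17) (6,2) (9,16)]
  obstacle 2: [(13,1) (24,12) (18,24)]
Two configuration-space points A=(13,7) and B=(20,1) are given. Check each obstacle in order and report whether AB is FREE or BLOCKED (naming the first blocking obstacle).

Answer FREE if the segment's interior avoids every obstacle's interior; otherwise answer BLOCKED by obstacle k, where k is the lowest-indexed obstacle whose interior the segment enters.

Obstacle 1 [(0,17) (6,2) (9,16)]:
  edge (0,17)–(6,2): clear
  edge (6,2)–(9,16): clear
  edge (9,16)–(0,17): clear
  midpoint (33/2,4) outside
  → clear
Obstacle 2 [(13,1) (24,12) (18,24)]:
  edge (13,1)–(24,12): crosses AB
  edge (24,12)–(18,24): clear
  edge (18,24)–(13,1): crosses AB
  → BLOCKED

BLOCKED by obstacle 2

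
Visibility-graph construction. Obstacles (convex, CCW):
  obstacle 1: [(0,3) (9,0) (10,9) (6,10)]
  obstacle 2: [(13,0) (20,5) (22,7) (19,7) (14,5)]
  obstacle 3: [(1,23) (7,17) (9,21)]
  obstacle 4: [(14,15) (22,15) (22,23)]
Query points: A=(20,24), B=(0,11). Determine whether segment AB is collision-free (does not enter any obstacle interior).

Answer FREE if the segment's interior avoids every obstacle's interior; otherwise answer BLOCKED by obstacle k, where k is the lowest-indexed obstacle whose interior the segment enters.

Obstacle 1 [(0,3) (9,0) (10,9) (6,10)]:
  edge (0,3)–(9,0): clear
  edge (9,0)–(10,9): clear
  edge (10,9)–(6,10): clear
  edge (6,10)–(0,3): clear
  midpoint (10,35/2) outside
  → clear
Obstacle 2 [(13,0) (20,5) (22,7) (19,7) (14,5)]:
  edge (13,0)–(20,5): clear
  edge (20,5)–(22,7): clear
  edge (22,7)–(19,7): clear
  edge (19,7)–(14,5): clear
  edge (14,5)–(13,0): clear
  midpoint (10,35/2) outside
  → clear
Obstacle 3 [(1,23) (7,17) (9,21)]:
  edge (1,23)–(7,17): clear
  edge (7,17)–(9,21): clear
  edge (9,21)–(1,23): clear
  midpoint (10,35/2) outside
  → clear
Obstacle 4 [(14,15) (22,15) (22,23)]:
  edge (14,15)–(22,15): clear
  edge (22,15)–(22,23): clear
  edge (22,23)–(14,15): clear
  midpoint (10,35/2) outside
  → clear

FREE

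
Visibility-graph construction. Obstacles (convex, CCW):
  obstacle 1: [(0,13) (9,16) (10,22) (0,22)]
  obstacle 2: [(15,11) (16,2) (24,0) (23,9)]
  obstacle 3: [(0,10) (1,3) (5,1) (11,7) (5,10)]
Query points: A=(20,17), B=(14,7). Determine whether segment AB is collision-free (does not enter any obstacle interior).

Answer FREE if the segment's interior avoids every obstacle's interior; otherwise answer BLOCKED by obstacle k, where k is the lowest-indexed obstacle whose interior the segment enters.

Obstacle 1 [(0,13) (9,16) (10,22) (0,22)]:
  edge (0,13)–(9,16): clear
  edge (9,16)–(10,22): clear
  edge (10,22)–(0,22): clear
  edge (0,22)–(0,13): clear
  midpoint (17,12) outside
  → clear
Obstacle 2 [(15,11) (16,2) (24,0) (23,9)]:
  edge (15,11)–(16,2): crosses AB
  edge (16,2)–(24,0): clear
  edge (24,0)–(23,9): clear
  edge (23,9)–(15,11): crosses AB
  → BLOCKED
Obstacle 3 [(0,10) (1,3) (5,1) (11,7) (5,10)]:
  edge (0,10)–(1,3): clear
  edge (1,3)–(5,1): clear
  edge (5,1)–(11,7): clear
  edge (11,7)–(5,10): clear
  edge (5,10)–(0,10): clear
  midpoint (17,12) outside
  → clear

BLOCKED by obstacle 2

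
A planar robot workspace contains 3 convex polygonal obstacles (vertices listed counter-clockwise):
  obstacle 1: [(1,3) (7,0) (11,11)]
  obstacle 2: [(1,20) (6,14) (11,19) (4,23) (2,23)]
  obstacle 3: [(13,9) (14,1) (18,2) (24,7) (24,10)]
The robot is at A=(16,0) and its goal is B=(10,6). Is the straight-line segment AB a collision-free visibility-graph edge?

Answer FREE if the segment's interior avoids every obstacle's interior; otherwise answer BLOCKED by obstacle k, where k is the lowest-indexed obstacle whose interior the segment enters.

BLOCKED by obstacle 3

Obstacle 1 [(1,3) (7,0) (11,11)]:
  edge (1,3)–(7,0): clear
  edge (7,0)–(11,11): clear
  edge (11,11)–(1,3): clear
  midpoint (13,3) outside
  → clear
Obstacle 2 [(1,20) (6,14) (11,19) (4,23) (2,23)]:
  edge (1,20)–(6,14): clear
  edge (6,14)–(11,19): clear
  edge (11,19)–(4,23): clear
  edge (4,23)–(2,23): clear
  edge (2,23)–(1,20): clear
  midpoint (13,3) outside
  → clear
Obstacle 3 [(13,9) (14,1) (18,2) (24,7) (24,10)]:
  edge (13,9)–(14,1): crosses AB
  edge (14,1)–(18,2): crosses AB
  edge (18,2)–(24,7): clear
  edge (24,7)–(24,10): clear
  edge (24,10)–(13,9): clear
  → BLOCKED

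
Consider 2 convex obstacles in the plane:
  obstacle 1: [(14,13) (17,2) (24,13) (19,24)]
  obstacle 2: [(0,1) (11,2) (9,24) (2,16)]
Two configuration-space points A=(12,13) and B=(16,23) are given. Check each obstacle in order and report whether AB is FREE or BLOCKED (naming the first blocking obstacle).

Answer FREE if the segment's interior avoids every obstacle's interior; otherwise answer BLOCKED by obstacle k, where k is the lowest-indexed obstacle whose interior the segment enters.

FREE

Obstacle 1 [(14,13) (17,2) (24,13) (19,24)]:
  edge (14,13)–(17,2): clear
  edge (17,2)–(24,13): clear
  edge (24,13)–(19,24): clear
  edge (19,24)–(14,13): clear
  midpoint (14,18) outside
  → clear
Obstacle 2 [(0,1) (11,2) (9,24) (2,16)]:
  edge (0,1)–(11,2): clear
  edge (11,2)–(9,24): clear
  edge (9,24)–(2,16): clear
  edge (2,16)–(0,1): clear
  midpoint (14,18) outside
  → clear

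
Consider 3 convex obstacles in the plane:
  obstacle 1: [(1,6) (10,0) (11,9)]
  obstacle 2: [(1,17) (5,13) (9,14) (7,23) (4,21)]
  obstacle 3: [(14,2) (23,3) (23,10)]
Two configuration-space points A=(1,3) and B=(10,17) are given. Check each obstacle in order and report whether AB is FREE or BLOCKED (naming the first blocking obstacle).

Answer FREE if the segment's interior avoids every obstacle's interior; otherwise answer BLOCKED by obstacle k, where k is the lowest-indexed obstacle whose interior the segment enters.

Obstacle 1 [(1,6) (10,0) (11,9)]:
  edge (1,6)–(10,0): crosses AB
  edge (10,0)–(11,9): clear
  edge (11,9)–(1,6): crosses AB
  → BLOCKED
Obstacle 2 [(1,17) (5,13) (9,14) (7,23) (4,21)]:
  edge (1,17)–(5,13): clear
  edge (5,13)–(9,14): crosses AB
  edge (9,14)–(7,23): crosses AB
  edge (7,23)–(4,21): clear
  edge (4,21)–(1,17): clear
  → BLOCKED
Obstacle 3 [(14,2) (23,3) (23,10)]:
  edge (14,2)–(23,3): clear
  edge (23,3)–(23,10): clear
  edge (23,10)–(14,2): clear
  midpoint (11/2,10) outside
  → clear

BLOCKED by obstacle 1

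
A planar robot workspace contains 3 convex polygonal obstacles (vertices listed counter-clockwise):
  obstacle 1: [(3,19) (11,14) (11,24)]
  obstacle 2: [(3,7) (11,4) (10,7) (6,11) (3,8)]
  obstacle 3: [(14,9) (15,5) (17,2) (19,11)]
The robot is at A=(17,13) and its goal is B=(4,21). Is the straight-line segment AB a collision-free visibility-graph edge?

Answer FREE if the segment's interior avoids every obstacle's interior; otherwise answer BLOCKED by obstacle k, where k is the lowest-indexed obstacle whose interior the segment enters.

BLOCKED by obstacle 1

Obstacle 1 [(3,19) (11,14) (11,24)]:
  edge (3,19)–(11,14): clear
  edge (11,14)–(11,24): crosses AB
  edge (11,24)–(3,19): crosses AB
  → BLOCKED
Obstacle 2 [(3,7) (11,4) (10,7) (6,11) (3,8)]:
  edge (3,7)–(11,4): clear
  edge (11,4)–(10,7): clear
  edge (10,7)–(6,11): clear
  edge (6,11)–(3,8): clear
  edge (3,8)–(3,7): clear
  midpoint (21/2,17) outside
  → clear
Obstacle 3 [(14,9) (15,5) (17,2) (19,11)]:
  edge (14,9)–(15,5): clear
  edge (15,5)–(17,2): clear
  edge (17,2)–(19,11): clear
  edge (19,11)–(14,9): clear
  midpoint (21/2,17) outside
  → clear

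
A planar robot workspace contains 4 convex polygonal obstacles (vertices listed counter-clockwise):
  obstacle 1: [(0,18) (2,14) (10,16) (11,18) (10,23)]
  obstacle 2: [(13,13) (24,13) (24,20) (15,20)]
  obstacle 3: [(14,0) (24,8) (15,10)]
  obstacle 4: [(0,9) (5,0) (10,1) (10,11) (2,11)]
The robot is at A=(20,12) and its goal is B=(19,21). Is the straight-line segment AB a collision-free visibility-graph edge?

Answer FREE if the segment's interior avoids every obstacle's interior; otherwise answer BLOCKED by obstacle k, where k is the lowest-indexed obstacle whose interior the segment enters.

BLOCKED by obstacle 2

Obstacle 1 [(0,18) (2,14) (10,16) (11,18) (10,23)]:
  edge (0,18)–(2,14): clear
  edge (2,14)–(10,16): clear
  edge (10,16)–(11,18): clear
  edge (11,18)–(10,23): clear
  edge (10,23)–(0,18): clear
  midpoint (39/2,33/2) outside
  → clear
Obstacle 2 [(13,13) (24,13) (24,20) (15,20)]:
  edge (13,13)–(24,13): crosses AB
  edge (24,13)–(24,20): clear
  edge (24,20)–(15,20): crosses AB
  edge (15,20)–(13,13): clear
  → BLOCKED
Obstacle 3 [(14,0) (24,8) (15,10)]:
  edge (14,0)–(24,8): clear
  edge (24,8)–(15,10): clear
  edge (15,10)–(14,0): clear
  midpoint (39/2,33/2) outside
  → clear
Obstacle 4 [(0,9) (5,0) (10,1) (10,11) (2,11)]:
  edge (0,9)–(5,0): clear
  edge (5,0)–(10,1): clear
  edge (10,1)–(10,11): clear
  edge (10,11)–(2,11): clear
  edge (2,11)–(0,9): clear
  midpoint (39/2,33/2) outside
  → clear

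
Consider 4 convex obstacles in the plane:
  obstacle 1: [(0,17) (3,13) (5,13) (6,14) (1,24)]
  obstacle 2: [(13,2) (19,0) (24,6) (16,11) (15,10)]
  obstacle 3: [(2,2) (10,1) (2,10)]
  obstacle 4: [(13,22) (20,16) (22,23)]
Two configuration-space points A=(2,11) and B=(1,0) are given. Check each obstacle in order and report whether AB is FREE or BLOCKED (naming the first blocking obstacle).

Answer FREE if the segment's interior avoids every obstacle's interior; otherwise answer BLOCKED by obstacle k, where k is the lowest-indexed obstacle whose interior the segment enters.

FREE

Obstacle 1 [(0,17) (3,13) (5,13) (6,14) (1,24)]:
  edge (0,17)–(3,13): clear
  edge (3,13)–(5,13): clear
  edge (5,13)–(6,14): clear
  edge (6,14)–(1,24): clear
  edge (1,24)–(0,17): clear
  midpoint (3/2,11/2) outside
  → clear
Obstacle 2 [(13,2) (19,0) (24,6) (16,11) (15,10)]:
  edge (13,2)–(19,0): clear
  edge (19,0)–(24,6): clear
  edge (24,6)–(16,11): clear
  edge (16,11)–(15,10): clear
  edge (15,10)–(13,2): clear
  midpoint (3/2,11/2) outside
  → clear
Obstacle 3 [(2,2) (10,1) (2,10)]:
  edge (2,2)–(10,1): clear
  edge (10,1)–(2,10): clear
  edge (2,10)–(2,2): clear
  midpoint (3/2,11/2) outside
  → clear
Obstacle 4 [(13,22) (20,16) (22,23)]:
  edge (13,22)–(20,16): clear
  edge (20,16)–(22,23): clear
  edge (22,23)–(13,22): clear
  midpoint (3/2,11/2) outside
  → clear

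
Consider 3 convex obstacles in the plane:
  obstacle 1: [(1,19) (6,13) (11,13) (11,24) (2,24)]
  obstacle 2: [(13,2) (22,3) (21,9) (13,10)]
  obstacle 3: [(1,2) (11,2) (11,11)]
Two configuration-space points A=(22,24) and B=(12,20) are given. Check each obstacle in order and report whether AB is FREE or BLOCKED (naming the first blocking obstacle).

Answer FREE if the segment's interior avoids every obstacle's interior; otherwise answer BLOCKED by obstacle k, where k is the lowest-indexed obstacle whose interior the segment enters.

FREE

Obstacle 1 [(1,19) (6,13) (11,13) (11,24) (2,24)]:
  edge (1,19)–(6,13): clear
  edge (6,13)–(11,13): clear
  edge (11,13)–(11,24): clear
  edge (11,24)–(2,24): clear
  edge (2,24)–(1,19): clear
  midpoint (17,22) outside
  → clear
Obstacle 2 [(13,2) (22,3) (21,9) (13,10)]:
  edge (13,2)–(22,3): clear
  edge (22,3)–(21,9): clear
  edge (21,9)–(13,10): clear
  edge (13,10)–(13,2): clear
  midpoint (17,22) outside
  → clear
Obstacle 3 [(1,2) (11,2) (11,11)]:
  edge (1,2)–(11,2): clear
  edge (11,2)–(11,11): clear
  edge (11,11)–(1,2): clear
  midpoint (17,22) outside
  → clear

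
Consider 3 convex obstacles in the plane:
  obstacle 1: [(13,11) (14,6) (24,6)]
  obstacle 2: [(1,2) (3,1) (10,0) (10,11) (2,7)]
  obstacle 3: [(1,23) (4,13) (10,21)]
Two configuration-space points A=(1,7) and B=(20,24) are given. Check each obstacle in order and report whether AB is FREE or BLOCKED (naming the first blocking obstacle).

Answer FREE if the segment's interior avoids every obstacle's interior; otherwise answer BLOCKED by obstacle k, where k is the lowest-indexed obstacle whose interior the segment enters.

Obstacle 1 [(13,11) (14,6) (24,6)]:
  edge (13,11)–(14,6): clear
  edge (14,6)–(24,6): clear
  edge (24,6)–(13,11): clear
  midpoint (21/2,31/2) outside
  → clear
Obstacle 2 [(1,2) (3,1) (10,0) (10,11) (2,7)]:
  edge (1,2)–(3,1): clear
  edge (3,1)–(10,0): clear
  edge (10,0)–(10,11): clear
  edge (10,11)–(2,7): clear
  edge (2,7)–(1,2): clear
  midpoint (21/2,31/2) outside
  → clear
Obstacle 3 [(1,23) (4,13) (10,21)]:
  edge (1,23)–(4,13): clear
  edge (4,13)–(10,21): clear
  edge (10,21)–(1,23): clear
  midpoint (21/2,31/2) outside
  → clear

FREE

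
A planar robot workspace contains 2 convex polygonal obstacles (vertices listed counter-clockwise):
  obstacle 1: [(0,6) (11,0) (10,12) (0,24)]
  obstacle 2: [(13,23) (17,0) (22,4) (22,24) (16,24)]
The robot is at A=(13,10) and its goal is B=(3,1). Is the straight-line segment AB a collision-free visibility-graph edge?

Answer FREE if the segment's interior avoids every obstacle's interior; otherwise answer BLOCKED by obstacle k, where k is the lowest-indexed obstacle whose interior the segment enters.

BLOCKED by obstacle 1

Obstacle 1 [(0,6) (11,0) (10,12) (0,24)]:
  edge (0,6)–(11,0): crosses AB
  edge (11,0)–(10,12): crosses AB
  edge (10,12)–(0,24): clear
  edge (0,24)–(0,6): clear
  → BLOCKED
Obstacle 2 [(13,23) (17,0) (22,4) (22,24) (16,24)]:
  edge (13,23)–(17,0): clear
  edge (17,0)–(22,4): clear
  edge (22,4)–(22,24): clear
  edge (22,24)–(16,24): clear
  edge (16,24)–(13,23): clear
  midpoint (8,11/2) outside
  → clear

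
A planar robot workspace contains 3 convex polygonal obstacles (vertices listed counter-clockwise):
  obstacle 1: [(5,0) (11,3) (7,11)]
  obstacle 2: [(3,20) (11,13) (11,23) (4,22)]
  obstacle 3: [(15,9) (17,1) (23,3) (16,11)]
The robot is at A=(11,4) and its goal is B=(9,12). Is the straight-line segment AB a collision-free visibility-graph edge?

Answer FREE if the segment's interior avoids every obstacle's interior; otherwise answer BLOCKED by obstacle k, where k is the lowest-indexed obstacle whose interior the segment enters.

FREE

Obstacle 1 [(5,0) (11,3) (7,11)]:
  edge (5,0)–(11,3): clear
  edge (11,3)–(7,11): clear
  edge (7,11)–(5,0): clear
  midpoint (10,8) outside
  → clear
Obstacle 2 [(3,20) (11,13) (11,23) (4,22)]:
  edge (3,20)–(11,13): clear
  edge (11,13)–(11,23): clear
  edge (11,23)–(4,22): clear
  edge (4,22)–(3,20): clear
  midpoint (10,8) outside
  → clear
Obstacle 3 [(15,9) (17,1) (23,3) (16,11)]:
  edge (15,9)–(17,1): clear
  edge (17,1)–(23,3): clear
  edge (23,3)–(16,11): clear
  edge (16,11)–(15,9): clear
  midpoint (10,8) outside
  → clear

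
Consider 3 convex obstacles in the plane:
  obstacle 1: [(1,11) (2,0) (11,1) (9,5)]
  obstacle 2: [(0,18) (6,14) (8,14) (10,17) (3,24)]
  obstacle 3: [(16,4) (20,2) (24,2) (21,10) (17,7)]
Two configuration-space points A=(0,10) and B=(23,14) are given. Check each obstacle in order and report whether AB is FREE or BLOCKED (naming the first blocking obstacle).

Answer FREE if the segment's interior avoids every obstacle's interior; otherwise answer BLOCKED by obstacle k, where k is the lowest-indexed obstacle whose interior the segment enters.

Obstacle 1 [(1,11) (2,0) (11,1) (9,5)]:
  edge (1,11)–(2,0): crosses AB
  edge (2,0)–(11,1): clear
  edge (11,1)–(9,5): clear
  edge (9,5)–(1,11): crosses AB
  → BLOCKED
Obstacle 2 [(0,18) (6,14) (8,14) (10,17) (3,24)]:
  edge (0,18)–(6,14): clear
  edge (6,14)–(8,14): clear
  edge (8,14)–(10,17): clear
  edge (10,17)–(3,24): clear
  edge (3,24)–(0,18): clear
  midpoint (23/2,12) outside
  → clear
Obstacle 3 [(16,4) (20,2) (24,2) (21,10) (17,7)]:
  edge (16,4)–(20,2): clear
  edge (20,2)–(24,2): clear
  edge (24,2)–(21,10): clear
  edge (21,10)–(17,7): clear
  edge (17,7)–(16,4): clear
  midpoint (23/2,12) outside
  → clear

BLOCKED by obstacle 1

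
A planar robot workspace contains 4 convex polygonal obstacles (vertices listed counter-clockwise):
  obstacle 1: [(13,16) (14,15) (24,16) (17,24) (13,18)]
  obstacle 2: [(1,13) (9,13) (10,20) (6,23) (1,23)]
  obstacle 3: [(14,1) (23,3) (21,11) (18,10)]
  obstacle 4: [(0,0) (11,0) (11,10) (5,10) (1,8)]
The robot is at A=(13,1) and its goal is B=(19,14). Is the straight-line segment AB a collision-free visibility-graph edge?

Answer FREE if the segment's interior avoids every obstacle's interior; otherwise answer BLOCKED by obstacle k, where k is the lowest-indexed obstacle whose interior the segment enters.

Obstacle 1 [(13,16) (14,15) (24,16) (17,24) (13,18)]:
  edge (13,16)–(14,15): clear
  edge (14,15)–(24,16): clear
  edge (24,16)–(17,24): clear
  edge (17,24)–(13,18): clear
  edge (13,18)–(13,16): clear
  midpoint (16,15/2) outside
  → clear
Obstacle 2 [(1,13) (9,13) (10,20) (6,23) (1,23)]:
  edge (1,13)–(9,13): clear
  edge (9,13)–(10,20): clear
  edge (10,20)–(6,23): clear
  edge (6,23)–(1,23): clear
  edge (1,23)–(1,13): clear
  midpoint (16,15/2) outside
  → clear
Obstacle 3 [(14,1) (23,3) (21,11) (18,10)]:
  edge (14,1)–(23,3): clear
  edge (23,3)–(21,11): clear
  edge (21,11)–(18,10): clear
  edge (18,10)–(14,1): clear
  midpoint (16,15/2) outside
  → clear
Obstacle 4 [(0,0) (11,0) (11,10) (5,10) (1,8)]:
  edge (0,0)–(11,0): clear
  edge (11,0)–(11,10): clear
  edge (11,10)–(5,10): clear
  edge (5,10)–(1,8): clear
  edge (1,8)–(0,0): clear
  midpoint (16,15/2) outside
  → clear

FREE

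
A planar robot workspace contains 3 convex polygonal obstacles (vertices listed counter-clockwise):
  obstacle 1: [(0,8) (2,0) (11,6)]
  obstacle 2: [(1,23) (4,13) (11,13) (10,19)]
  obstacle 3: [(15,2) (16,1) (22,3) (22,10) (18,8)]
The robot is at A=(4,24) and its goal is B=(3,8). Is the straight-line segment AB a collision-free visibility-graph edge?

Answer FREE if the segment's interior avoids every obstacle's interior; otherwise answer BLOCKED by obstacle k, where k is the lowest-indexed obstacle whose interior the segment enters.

Obstacle 1 [(0,8) (2,0) (11,6)]:
  edge (0,8)–(2,0): clear
  edge (2,0)–(11,6): clear
  edge (11,6)–(0,8): clear
  midpoint (7/2,16) outside
  → clear
Obstacle 2 [(1,23) (4,13) (11,13) (10,19)]:
  edge (1,23)–(4,13): crosses AB
  edge (4,13)–(11,13): clear
  edge (11,13)–(10,19): clear
  edge (10,19)–(1,23): crosses AB
  → BLOCKED
Obstacle 3 [(15,2) (16,1) (22,3) (22,10) (18,8)]:
  edge (15,2)–(16,1): clear
  edge (16,1)–(22,3): clear
  edge (22,3)–(22,10): clear
  edge (22,10)–(18,8): clear
  edge (18,8)–(15,2): clear
  midpoint (7/2,16) outside
  → clear

BLOCKED by obstacle 2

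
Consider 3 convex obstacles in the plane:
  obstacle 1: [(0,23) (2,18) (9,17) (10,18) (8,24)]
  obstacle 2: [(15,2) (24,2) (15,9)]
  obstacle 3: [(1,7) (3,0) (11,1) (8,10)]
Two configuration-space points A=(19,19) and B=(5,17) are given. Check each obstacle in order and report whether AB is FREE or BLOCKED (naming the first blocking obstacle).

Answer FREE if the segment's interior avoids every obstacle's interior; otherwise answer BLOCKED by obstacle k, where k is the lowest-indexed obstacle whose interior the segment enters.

Obstacle 1 [(0,23) (2,18) (9,17) (10,18) (8,24)]:
  edge (0,23)–(2,18): clear
  edge (2,18)–(9,17): crosses AB
  edge (9,17)–(10,18): crosses AB
  edge (10,18)–(8,24): clear
  edge (8,24)–(0,23): clear
  → BLOCKED
Obstacle 2 [(15,2) (24,2) (15,9)]:
  edge (15,2)–(24,2): clear
  edge (24,2)–(15,9): clear
  edge (15,9)–(15,2): clear
  midpoint (12,18) outside
  → clear
Obstacle 3 [(1,7) (3,0) (11,1) (8,10)]:
  edge (1,7)–(3,0): clear
  edge (3,0)–(11,1): clear
  edge (11,1)–(8,10): clear
  edge (8,10)–(1,7): clear
  midpoint (12,18) outside
  → clear

BLOCKED by obstacle 1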